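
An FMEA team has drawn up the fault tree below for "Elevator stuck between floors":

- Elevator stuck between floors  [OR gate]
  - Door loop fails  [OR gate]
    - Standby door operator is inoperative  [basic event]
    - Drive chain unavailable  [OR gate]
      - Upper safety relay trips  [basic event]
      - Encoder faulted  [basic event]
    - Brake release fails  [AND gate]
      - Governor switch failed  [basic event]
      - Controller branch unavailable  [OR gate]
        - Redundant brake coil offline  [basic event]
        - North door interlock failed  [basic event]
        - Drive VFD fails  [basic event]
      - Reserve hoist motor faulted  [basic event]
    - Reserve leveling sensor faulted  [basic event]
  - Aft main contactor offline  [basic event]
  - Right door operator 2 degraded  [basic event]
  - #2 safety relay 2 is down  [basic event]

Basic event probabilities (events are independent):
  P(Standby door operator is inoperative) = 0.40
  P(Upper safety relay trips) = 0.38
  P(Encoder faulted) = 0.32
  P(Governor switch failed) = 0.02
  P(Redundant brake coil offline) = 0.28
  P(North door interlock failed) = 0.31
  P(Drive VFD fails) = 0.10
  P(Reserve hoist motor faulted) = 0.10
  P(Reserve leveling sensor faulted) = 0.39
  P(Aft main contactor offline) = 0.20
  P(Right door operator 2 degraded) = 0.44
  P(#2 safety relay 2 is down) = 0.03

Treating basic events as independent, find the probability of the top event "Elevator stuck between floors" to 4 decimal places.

P(Drive chain unavailable) [OR] = 1 − (1−0.38) × (1−0.32) = 0.578400
P(Controller branch unavailable) [OR] = 1 − (1−0.28) × (1−0.31) × (1−0.10) = 0.552880
P(Brake release fails) [AND] = 0.02 × 0.552880 × 0.10 = 0.001106
P(Door loop fails) [OR] = 1 − (1−0.40) × (1−0.578400) × (1−0.001106) × (1−0.39) = 0.845865
P(Elevator stuck between floors) [OR] = 1 − (1−0.845865) × (1−0.20) × (1−0.44) × (1−0.03) = 0.933019
Rounded to 4 decimal places: P(Elevator stuck between floors) ≈ 0.9330.

0.9330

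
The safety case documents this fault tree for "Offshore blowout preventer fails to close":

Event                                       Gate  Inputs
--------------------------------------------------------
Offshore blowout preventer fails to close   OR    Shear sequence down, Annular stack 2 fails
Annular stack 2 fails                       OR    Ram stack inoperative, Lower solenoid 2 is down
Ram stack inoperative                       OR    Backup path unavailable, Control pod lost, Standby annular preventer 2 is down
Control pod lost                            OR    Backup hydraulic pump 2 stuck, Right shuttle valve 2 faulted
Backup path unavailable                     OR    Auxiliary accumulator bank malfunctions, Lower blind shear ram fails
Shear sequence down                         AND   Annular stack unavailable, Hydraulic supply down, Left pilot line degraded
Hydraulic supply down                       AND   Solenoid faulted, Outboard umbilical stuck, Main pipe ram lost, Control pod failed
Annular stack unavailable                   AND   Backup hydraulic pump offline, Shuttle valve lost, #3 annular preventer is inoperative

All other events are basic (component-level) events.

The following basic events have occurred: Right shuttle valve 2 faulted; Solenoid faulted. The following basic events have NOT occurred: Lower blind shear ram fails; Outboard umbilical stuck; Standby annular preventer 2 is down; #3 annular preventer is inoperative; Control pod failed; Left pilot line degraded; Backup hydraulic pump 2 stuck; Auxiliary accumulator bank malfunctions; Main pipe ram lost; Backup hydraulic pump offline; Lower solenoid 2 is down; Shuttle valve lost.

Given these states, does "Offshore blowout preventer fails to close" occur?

Annular stack unavailable [AND]: Backup hydraulic pump offline=not, Shuttle valve lost=not, #3 annular preventer is inoperative=not → not all inputs occur → does not occur.
Hydraulic supply down [AND]: Solenoid faulted=occurs, Outboard umbilical stuck=not, Main pipe ram lost=not, Control pod failed=not → not all inputs occur → does not occur.
Shear sequence down [AND]: Annular stack unavailable=not, Hydraulic supply down=not, Left pilot line degraded=not → not all inputs occur → does not occur.
Backup path unavailable [OR]: Auxiliary accumulator bank malfunctions=not, Lower blind shear ram fails=not → no input occurs → does not occur.
Control pod lost [OR]: Backup hydraulic pump 2 stuck=not, Right shuttle valve 2 faulted=occurs → at least one input occurs → occurs.
Ram stack inoperative [OR]: Backup path unavailable=not, Control pod lost=occurs, Standby annular preventer 2 is down=not → at least one input occurs → occurs.
Annular stack 2 fails [OR]: Ram stack inoperative=occurs, Lower solenoid 2 is down=not → at least one input occurs → occurs.
Offshore blowout preventer fails to close [OR]: Shear sequence down=not, Annular stack 2 fails=occurs → at least one input occurs → occurs.

Yes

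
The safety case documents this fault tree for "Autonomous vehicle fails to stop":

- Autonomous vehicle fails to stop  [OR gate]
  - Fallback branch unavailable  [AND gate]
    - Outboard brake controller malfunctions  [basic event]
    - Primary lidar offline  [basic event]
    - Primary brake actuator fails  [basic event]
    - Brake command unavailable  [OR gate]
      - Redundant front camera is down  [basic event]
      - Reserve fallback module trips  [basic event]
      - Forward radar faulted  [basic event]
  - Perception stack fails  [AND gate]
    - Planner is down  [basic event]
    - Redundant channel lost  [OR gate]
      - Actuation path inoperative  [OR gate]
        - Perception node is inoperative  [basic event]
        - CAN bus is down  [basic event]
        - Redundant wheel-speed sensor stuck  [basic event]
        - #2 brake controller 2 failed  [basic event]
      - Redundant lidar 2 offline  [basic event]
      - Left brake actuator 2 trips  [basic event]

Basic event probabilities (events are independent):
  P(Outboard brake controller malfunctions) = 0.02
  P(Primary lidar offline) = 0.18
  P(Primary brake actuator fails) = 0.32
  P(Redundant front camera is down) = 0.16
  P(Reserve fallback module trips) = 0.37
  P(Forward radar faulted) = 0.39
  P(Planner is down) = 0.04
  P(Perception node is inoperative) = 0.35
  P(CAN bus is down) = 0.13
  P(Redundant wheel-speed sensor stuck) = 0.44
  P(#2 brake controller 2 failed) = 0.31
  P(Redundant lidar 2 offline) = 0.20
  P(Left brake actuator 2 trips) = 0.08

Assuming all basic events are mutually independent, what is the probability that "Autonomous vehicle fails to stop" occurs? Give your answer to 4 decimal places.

P(Brake command unavailable) [OR] = 1 − (1−0.16) × (1−0.37) × (1−0.39) = 0.677188
P(Fallback branch unavailable) [AND] = 0.02 × 0.18 × 0.32 × 0.677188 = 0.000780
P(Actuation path inoperative) [OR] = 1 − (1−0.35) × (1−0.13) × (1−0.44) × (1−0.31) = 0.781491
P(Redundant channel lost) [OR] = 1 − (1−0.781491) × (1−0.20) × (1−0.08) = 0.839177
P(Perception stack fails) [AND] = 0.04 × 0.839177 = 0.033567
P(Autonomous vehicle fails to stop) [OR] = 1 − (1−0.000780) × (1−0.033567) = 0.034321
Rounded to 4 decimal places: P(Autonomous vehicle fails to stop) ≈ 0.0343.

0.0343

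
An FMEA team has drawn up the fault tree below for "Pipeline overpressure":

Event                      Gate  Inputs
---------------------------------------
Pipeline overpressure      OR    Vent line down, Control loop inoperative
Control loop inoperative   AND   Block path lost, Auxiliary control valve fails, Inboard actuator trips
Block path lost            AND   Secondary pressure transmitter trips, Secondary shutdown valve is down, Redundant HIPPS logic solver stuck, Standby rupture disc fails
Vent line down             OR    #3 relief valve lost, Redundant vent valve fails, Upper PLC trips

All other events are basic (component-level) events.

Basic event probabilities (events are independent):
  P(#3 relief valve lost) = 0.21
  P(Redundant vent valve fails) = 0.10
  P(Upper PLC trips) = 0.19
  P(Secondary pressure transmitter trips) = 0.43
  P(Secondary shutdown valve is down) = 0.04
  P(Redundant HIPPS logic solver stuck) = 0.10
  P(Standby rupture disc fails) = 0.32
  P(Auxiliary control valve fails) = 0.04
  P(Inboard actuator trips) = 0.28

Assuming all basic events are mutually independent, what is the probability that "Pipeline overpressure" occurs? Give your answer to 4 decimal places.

P(Vent line down) [OR] = 1 − (1−0.21) × (1−0.10) × (1−0.19) = 0.424090
P(Block path lost) [AND] = 0.43 × 0.04 × 0.10 × 0.32 = 0.000550
P(Control loop inoperative) [AND] = 0.000550 × 0.04 × 0.28 = 0.000006
P(Pipeline overpressure) [OR] = 1 − (1−0.424090) × (1−0.000006) = 0.424093
Rounded to 4 decimal places: P(Pipeline overpressure) ≈ 0.4241.

0.4241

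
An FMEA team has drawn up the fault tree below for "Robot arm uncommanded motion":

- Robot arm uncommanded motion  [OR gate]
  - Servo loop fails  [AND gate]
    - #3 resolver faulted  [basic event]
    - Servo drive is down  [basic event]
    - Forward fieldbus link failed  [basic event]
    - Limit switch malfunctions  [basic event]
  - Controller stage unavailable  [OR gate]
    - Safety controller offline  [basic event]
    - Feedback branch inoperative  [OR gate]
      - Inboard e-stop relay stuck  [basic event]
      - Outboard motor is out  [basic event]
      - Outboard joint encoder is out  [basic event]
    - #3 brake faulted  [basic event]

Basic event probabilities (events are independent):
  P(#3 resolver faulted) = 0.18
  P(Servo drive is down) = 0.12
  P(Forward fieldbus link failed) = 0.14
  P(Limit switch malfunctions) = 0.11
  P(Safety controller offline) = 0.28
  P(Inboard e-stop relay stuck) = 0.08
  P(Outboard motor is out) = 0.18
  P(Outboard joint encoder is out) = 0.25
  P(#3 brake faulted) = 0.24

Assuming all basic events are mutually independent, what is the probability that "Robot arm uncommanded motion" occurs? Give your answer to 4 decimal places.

P(Servo loop fails) [AND] = 0.18 × 0.12 × 0.14 × 0.11 = 0.000333
P(Feedback branch inoperative) [OR] = 1 − (1−0.08) × (1−0.18) × (1−0.25) = 0.434200
P(Controller stage unavailable) [OR] = 1 − (1−0.28) × (1−0.434200) × (1−0.24) = 0.690394
P(Robot arm uncommanded motion) [OR] = 1 − (1−0.000333) × (1−0.690394) = 0.690497
Rounded to 4 decimal places: P(Robot arm uncommanded motion) ≈ 0.6905.

0.6905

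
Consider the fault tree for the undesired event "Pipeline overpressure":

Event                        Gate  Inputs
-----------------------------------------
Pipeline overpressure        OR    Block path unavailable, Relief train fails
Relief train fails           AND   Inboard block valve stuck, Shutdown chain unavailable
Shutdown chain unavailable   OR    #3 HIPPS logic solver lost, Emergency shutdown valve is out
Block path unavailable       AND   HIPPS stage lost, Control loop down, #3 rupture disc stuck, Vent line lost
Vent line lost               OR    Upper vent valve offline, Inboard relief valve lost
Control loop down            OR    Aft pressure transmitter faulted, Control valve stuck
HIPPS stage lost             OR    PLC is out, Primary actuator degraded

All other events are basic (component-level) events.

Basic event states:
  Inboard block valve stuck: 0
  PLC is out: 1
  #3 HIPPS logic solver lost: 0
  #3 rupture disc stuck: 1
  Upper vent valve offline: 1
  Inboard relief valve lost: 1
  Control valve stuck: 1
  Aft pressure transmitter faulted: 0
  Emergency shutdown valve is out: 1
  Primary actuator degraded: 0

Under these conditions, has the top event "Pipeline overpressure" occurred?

Yes

HIPPS stage lost [OR]: PLC is out=occurs, Primary actuator degraded=not → at least one input occurs → occurs.
Control loop down [OR]: Aft pressure transmitter faulted=not, Control valve stuck=occurs → at least one input occurs → occurs.
Vent line lost [OR]: Upper vent valve offline=occurs, Inboard relief valve lost=occurs → at least one input occurs → occurs.
Block path unavailable [AND]: HIPPS stage lost=occurs, Control loop down=occurs, #3 rupture disc stuck=occurs, Vent line lost=occurs → all inputs occur → occurs.
Shutdown chain unavailable [OR]: #3 HIPPS logic solver lost=not, Emergency shutdown valve is out=occurs → at least one input occurs → occurs.
Relief train fails [AND]: Inboard block valve stuck=not, Shutdown chain unavailable=occurs → not all inputs occur → does not occur.
Pipeline overpressure [OR]: Block path unavailable=occurs, Relief train fails=not → at least one input occurs → occurs.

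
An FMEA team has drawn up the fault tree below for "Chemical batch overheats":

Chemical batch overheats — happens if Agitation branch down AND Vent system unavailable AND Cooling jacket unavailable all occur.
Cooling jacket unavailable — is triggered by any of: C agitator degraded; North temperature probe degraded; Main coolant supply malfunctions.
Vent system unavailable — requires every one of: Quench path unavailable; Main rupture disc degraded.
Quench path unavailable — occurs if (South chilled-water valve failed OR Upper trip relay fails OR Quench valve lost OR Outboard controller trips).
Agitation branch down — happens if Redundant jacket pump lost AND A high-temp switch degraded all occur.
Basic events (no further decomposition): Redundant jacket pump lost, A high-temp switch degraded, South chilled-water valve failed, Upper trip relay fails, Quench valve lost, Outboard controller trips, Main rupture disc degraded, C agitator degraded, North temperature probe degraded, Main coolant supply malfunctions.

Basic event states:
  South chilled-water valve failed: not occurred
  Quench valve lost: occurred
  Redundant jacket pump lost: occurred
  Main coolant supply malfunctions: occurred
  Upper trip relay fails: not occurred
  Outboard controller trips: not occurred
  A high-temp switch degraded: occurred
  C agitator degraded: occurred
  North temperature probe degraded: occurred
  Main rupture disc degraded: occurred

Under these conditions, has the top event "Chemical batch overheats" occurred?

Yes

Agitation branch down [AND]: Redundant jacket pump lost=occurs, A high-temp switch degraded=occurs → all inputs occur → occurs.
Quench path unavailable [OR]: South chilled-water valve failed=not, Upper trip relay fails=not, Quench valve lost=occurs, Outboard controller trips=not → at least one input occurs → occurs.
Vent system unavailable [AND]: Quench path unavailable=occurs, Main rupture disc degraded=occurs → all inputs occur → occurs.
Cooling jacket unavailable [OR]: C agitator degraded=occurs, North temperature probe degraded=occurs, Main coolant supply malfunctions=occurs → at least one input occurs → occurs.
Chemical batch overheats [AND]: Agitation branch down=occurs, Vent system unavailable=occurs, Cooling jacket unavailable=occurs → all inputs occur → occurs.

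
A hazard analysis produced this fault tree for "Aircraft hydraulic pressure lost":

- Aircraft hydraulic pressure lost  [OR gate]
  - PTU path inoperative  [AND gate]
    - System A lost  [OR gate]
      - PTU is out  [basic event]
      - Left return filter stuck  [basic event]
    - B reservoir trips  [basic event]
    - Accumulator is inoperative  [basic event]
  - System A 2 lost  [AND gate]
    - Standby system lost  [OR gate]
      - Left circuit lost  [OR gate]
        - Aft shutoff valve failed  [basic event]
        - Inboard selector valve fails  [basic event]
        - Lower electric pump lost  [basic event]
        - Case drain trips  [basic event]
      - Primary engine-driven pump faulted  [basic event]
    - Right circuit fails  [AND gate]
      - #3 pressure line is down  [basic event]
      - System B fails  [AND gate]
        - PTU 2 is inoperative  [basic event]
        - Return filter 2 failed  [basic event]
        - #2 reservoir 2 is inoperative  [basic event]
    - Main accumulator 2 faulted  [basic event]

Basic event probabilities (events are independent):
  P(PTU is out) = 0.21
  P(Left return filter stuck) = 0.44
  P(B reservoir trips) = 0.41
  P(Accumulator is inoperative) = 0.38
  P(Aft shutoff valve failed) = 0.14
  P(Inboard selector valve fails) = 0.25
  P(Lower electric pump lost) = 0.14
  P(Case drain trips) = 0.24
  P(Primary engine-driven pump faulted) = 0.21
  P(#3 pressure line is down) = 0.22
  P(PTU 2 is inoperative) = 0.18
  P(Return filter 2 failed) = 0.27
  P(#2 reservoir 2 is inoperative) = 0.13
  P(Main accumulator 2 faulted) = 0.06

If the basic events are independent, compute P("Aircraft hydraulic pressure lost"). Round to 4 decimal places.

P(System A lost) [OR] = 1 − (1−0.21) × (1−0.44) = 0.557600
P(PTU path inoperative) [AND] = 0.557600 × 0.41 × 0.38 = 0.086874
P(Left circuit lost) [OR] = 1 − (1−0.14) × (1−0.25) × (1−0.14) × (1−0.24) = 0.578428
P(Standby system lost) [OR] = 1 − (1−0.578428) × (1−0.21) = 0.666958
P(System B fails) [AND] = 0.18 × 0.27 × 0.13 = 0.006318
P(Right circuit fails) [AND] = 0.22 × 0.006318 = 0.001390
P(System A 2 lost) [AND] = 0.666958 × 0.001390 × 0.06 = 0.000056
P(Aircraft hydraulic pressure lost) [OR] = 1 − (1−0.086874) × (1−0.000056) = 0.086925
Rounded to 4 decimal places: P(Aircraft hydraulic pressure lost) ≈ 0.0869.

0.0869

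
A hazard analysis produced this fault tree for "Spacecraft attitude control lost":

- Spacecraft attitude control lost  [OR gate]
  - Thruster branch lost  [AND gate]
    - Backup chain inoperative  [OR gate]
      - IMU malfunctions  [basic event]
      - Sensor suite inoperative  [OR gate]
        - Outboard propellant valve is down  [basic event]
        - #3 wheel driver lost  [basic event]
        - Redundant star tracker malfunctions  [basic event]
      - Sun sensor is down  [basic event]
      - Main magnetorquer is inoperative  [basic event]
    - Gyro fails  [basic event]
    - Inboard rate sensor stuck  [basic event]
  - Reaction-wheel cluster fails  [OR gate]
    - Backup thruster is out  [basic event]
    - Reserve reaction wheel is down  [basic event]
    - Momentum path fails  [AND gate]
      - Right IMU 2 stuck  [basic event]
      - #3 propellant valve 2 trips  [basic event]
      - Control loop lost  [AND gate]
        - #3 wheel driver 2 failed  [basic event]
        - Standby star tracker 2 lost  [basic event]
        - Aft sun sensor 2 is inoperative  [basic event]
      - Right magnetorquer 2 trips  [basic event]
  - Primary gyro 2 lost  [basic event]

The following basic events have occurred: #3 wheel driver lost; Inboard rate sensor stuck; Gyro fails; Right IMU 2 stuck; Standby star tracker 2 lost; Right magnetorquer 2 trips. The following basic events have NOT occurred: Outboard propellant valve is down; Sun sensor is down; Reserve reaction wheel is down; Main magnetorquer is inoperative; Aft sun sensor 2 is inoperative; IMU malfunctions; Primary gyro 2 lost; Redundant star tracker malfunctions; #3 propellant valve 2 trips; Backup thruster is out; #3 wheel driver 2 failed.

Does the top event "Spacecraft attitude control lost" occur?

Yes

Sensor suite inoperative [OR]: Outboard propellant valve is down=not, #3 wheel driver lost=occurs, Redundant star tracker malfunctions=not → at least one input occurs → occurs.
Backup chain inoperative [OR]: IMU malfunctions=not, Sensor suite inoperative=occurs, Sun sensor is down=not, Main magnetorquer is inoperative=not → at least one input occurs → occurs.
Thruster branch lost [AND]: Backup chain inoperative=occurs, Gyro fails=occurs, Inboard rate sensor stuck=occurs → all inputs occur → occurs.
Control loop lost [AND]: #3 wheel driver 2 failed=not, Standby star tracker 2 lost=occurs, Aft sun sensor 2 is inoperative=not → not all inputs occur → does not occur.
Momentum path fails [AND]: Right IMU 2 stuck=occurs, #3 propellant valve 2 trips=not, Control loop lost=not, Right magnetorquer 2 trips=occurs → not all inputs occur → does not occur.
Reaction-wheel cluster fails [OR]: Backup thruster is out=not, Reserve reaction wheel is down=not, Momentum path fails=not → no input occurs → does not occur.
Spacecraft attitude control lost [OR]: Thruster branch lost=occurs, Reaction-wheel cluster fails=not, Primary gyro 2 lost=not → at least one input occurs → occurs.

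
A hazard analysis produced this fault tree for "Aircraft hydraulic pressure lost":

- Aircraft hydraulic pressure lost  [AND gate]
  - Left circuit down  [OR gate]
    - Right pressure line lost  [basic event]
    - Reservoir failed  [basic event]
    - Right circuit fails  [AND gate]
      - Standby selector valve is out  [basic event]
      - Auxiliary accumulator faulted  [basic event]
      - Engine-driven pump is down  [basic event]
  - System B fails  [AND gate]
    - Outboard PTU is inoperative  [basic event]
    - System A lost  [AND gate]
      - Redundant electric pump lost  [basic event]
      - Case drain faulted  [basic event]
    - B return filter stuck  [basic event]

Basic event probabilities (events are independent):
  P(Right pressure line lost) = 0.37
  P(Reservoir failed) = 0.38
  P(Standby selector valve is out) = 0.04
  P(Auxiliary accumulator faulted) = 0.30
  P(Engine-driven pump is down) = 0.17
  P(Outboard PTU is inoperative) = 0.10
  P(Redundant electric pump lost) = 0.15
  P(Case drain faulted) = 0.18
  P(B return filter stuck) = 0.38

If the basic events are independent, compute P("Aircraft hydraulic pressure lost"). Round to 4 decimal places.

P(Right circuit fails) [AND] = 0.04 × 0.30 × 0.17 = 0.002040
P(Left circuit down) [OR] = 1 − (1−0.37) × (1−0.38) × (1−0.002040) = 0.610197
P(System A lost) [AND] = 0.15 × 0.18 = 0.027000
P(System B fails) [AND] = 0.10 × 0.027000 × 0.38 = 0.001026
P(Aircraft hydraulic pressure lost) [AND] = 0.610197 × 0.001026 = 0.000626
Rounded to 4 decimal places: P(Aircraft hydraulic pressure lost) ≈ 0.0006.

0.0006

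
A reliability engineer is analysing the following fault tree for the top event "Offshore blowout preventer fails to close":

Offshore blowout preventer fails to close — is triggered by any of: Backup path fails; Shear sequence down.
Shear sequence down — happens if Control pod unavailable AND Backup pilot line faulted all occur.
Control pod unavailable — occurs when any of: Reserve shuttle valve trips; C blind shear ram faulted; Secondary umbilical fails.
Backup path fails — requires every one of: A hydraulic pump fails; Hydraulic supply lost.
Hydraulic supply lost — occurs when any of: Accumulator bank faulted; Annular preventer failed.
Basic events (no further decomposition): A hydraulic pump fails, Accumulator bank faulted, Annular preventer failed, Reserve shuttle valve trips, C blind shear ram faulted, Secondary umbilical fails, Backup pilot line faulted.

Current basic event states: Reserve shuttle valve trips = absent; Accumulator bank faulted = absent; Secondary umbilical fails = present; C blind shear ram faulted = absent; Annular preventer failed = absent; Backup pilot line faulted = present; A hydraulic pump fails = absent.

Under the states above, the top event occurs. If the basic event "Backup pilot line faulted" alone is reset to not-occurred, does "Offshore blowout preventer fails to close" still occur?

No

Counterfactual: set "Backup pilot line faulted" to not occurred.
Hydraulic supply lost [OR]: Accumulator bank faulted=not, Annular preventer failed=not → no input occurs → does not occur.
Backup path fails [AND]: A hydraulic pump fails=not, Hydraulic supply lost=not → not all inputs occur → does not occur.
Control pod unavailable [OR]: Reserve shuttle valve trips=not, C blind shear ram faulted=not, Secondary umbilical fails=occurs → at least one input occurs → occurs.
Shear sequence down [AND]: Control pod unavailable=occurs, Backup pilot line faulted=not → not all inputs occur → does not occur.
Offshore blowout preventer fails to close [OR]: Backup path fails=not, Shear sequence down=not → no input occurs → does not occur.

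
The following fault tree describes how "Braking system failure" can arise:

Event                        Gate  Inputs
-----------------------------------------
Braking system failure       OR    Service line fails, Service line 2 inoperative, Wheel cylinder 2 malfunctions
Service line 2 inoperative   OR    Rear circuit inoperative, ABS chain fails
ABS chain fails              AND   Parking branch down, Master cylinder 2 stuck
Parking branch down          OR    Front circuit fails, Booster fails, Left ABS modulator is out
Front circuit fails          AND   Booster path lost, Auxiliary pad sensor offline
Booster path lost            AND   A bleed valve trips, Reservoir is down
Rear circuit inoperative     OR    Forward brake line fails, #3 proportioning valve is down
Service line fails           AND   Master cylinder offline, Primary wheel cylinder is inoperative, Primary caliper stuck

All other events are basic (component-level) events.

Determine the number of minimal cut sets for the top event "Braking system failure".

Service line fails [AND]: one cut set from each child combined → 1 × 1 × 1 = 1 cut set(s).
Rear circuit inoperative [OR]: union of children's cut sets → 2 cut set(s).
Booster path lost [AND]: one cut set from each child combined → 1 × 1 = 1 cut set(s).
Front circuit fails [AND]: one cut set from each child combined → 1 × 1 = 1 cut set(s).
Parking branch down [OR]: union of children's cut sets → 3 cut set(s).
ABS chain fails [AND]: one cut set from each child combined → 3 × 1 = 3 cut set(s).
Service line 2 inoperative [OR]: union of children's cut sets → 5 cut set(s).
Braking system failure [OR]: union of children's cut sets → 7 cut set(s).
Minimal cut sets: {Master cylinder offline, Primary caliper stuck, Primary wheel cylinder is inoperative}; {Forward brake line fails}; {#3 proportioning valve is down}; {A bleed valve trips, Auxiliary pad sensor offline, Master cylinder 2 stuck, Reservoir is down}; {Booster fails, Master cylinder 2 stuck}; {Left ABS modulator is out, Master cylinder 2 stuck}; {Wheel cylinder 2 malfunctions}.

7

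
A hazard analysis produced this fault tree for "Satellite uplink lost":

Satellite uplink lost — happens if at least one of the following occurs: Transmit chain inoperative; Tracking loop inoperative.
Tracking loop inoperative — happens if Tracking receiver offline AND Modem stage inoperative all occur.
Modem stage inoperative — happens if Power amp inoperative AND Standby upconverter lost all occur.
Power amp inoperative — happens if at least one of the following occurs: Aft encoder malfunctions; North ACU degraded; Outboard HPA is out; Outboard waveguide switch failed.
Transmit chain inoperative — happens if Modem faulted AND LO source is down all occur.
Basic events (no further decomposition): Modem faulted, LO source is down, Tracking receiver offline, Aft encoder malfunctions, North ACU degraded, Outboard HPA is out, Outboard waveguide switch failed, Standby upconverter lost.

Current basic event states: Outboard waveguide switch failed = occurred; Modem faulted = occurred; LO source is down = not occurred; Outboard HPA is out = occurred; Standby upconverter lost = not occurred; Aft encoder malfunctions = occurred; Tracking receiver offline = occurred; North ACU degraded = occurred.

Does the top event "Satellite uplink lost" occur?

No

Transmit chain inoperative [AND]: Modem faulted=occurs, LO source is down=not → not all inputs occur → does not occur.
Power amp inoperative [OR]: Aft encoder malfunctions=occurs, North ACU degraded=occurs, Outboard HPA is out=occurs, Outboard waveguide switch failed=occurs → at least one input occurs → occurs.
Modem stage inoperative [AND]: Power amp inoperative=occurs, Standby upconverter lost=not → not all inputs occur → does not occur.
Tracking loop inoperative [AND]: Tracking receiver offline=occurs, Modem stage inoperative=not → not all inputs occur → does not occur.
Satellite uplink lost [OR]: Transmit chain inoperative=not, Tracking loop inoperative=not → no input occurs → does not occur.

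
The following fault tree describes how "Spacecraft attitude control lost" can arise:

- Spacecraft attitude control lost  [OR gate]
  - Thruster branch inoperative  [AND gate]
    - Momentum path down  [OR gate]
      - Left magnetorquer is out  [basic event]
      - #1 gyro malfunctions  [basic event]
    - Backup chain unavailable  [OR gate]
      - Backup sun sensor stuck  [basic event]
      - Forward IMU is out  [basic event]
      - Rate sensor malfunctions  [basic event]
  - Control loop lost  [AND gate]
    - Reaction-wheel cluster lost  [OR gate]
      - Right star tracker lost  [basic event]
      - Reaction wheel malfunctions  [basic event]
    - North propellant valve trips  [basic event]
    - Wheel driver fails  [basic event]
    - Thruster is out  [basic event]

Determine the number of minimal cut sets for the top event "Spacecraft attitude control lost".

8

Momentum path down [OR]: union of children's cut sets → 2 cut set(s).
Backup chain unavailable [OR]: union of children's cut sets → 3 cut set(s).
Thruster branch inoperative [AND]: one cut set from each child combined → 2 × 3 = 6 cut set(s).
Reaction-wheel cluster lost [OR]: union of children's cut sets → 2 cut set(s).
Control loop lost [AND]: one cut set from each child combined → 2 × 1 × 1 × 1 = 2 cut set(s).
Spacecraft attitude control lost [OR]: union of children's cut sets → 8 cut set(s).
Minimal cut sets: {Backup sun sensor stuck, Left magnetorquer is out}; {Forward IMU is out, Left magnetorquer is out}; {Left magnetorquer is out, Rate sensor malfunctions}; {#1 gyro malfunctions, Backup sun sensor stuck}; {#1 gyro malfunctions, Forward IMU is out}; {#1 gyro malfunctions, Rate sensor malfunctions}; {North propellant valve trips, Right star tracker lost, Thruster is out, Wheel driver fails}; {North propellant valve trips, Reaction wheel malfunctions, Thruster is out, Wheel driver fails}.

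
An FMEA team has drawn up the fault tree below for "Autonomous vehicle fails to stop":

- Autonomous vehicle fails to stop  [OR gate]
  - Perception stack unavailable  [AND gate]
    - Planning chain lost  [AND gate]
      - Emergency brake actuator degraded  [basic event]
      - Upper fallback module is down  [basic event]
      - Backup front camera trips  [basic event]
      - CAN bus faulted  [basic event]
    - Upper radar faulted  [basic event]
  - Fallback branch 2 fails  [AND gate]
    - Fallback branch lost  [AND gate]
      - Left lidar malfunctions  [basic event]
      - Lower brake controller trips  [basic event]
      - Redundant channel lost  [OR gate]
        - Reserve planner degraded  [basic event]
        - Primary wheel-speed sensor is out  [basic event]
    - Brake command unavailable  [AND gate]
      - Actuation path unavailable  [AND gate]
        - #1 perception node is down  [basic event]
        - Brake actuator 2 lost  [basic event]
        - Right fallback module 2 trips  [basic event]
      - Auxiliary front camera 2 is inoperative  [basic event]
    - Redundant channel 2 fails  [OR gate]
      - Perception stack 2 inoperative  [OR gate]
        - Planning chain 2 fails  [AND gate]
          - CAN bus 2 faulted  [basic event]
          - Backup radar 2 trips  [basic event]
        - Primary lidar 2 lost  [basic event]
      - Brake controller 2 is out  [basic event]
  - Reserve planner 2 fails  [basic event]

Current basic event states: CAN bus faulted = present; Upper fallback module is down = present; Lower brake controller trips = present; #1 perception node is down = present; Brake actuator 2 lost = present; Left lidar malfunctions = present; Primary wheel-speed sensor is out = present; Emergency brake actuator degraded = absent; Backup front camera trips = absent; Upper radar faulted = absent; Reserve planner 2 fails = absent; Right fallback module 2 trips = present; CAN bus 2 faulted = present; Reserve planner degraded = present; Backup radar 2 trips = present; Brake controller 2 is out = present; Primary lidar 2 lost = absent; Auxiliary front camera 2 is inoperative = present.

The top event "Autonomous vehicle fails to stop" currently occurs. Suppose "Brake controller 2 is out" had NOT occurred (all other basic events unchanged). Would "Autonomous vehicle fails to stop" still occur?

Yes

Counterfactual: set "Brake controller 2 is out" to not occurred.
Planning chain lost [AND]: Emergency brake actuator degraded=not, Upper fallback module is down=occurs, Backup front camera trips=not, CAN bus faulted=occurs → not all inputs occur → does not occur.
Perception stack unavailable [AND]: Planning chain lost=not, Upper radar faulted=not → not all inputs occur → does not occur.
Redundant channel lost [OR]: Reserve planner degraded=occurs, Primary wheel-speed sensor is out=occurs → at least one input occurs → occurs.
Fallback branch lost [AND]: Left lidar malfunctions=occurs, Lower brake controller trips=occurs, Redundant channel lost=occurs → all inputs occur → occurs.
Actuation path unavailable [AND]: #1 perception node is down=occurs, Brake actuator 2 lost=occurs, Right fallback module 2 trips=occurs → all inputs occur → occurs.
Brake command unavailable [AND]: Actuation path unavailable=occurs, Auxiliary front camera 2 is inoperative=occurs → all inputs occur → occurs.
Planning chain 2 fails [AND]: CAN bus 2 faulted=occurs, Backup radar 2 trips=occurs → all inputs occur → occurs.
Perception stack 2 inoperative [OR]: Planning chain 2 fails=occurs, Primary lidar 2 lost=not → at least one input occurs → occurs.
Redundant channel 2 fails [OR]: Perception stack 2 inoperative=occurs, Brake controller 2 is out=not → at least one input occurs → occurs.
Fallback branch 2 fails [AND]: Fallback branch lost=occurs, Brake command unavailable=occurs, Redundant channel 2 fails=occurs → all inputs occur → occurs.
Autonomous vehicle fails to stop [OR]: Perception stack unavailable=not, Fallback branch 2 fails=occurs, Reserve planner 2 fails=not → at least one input occurs → occurs.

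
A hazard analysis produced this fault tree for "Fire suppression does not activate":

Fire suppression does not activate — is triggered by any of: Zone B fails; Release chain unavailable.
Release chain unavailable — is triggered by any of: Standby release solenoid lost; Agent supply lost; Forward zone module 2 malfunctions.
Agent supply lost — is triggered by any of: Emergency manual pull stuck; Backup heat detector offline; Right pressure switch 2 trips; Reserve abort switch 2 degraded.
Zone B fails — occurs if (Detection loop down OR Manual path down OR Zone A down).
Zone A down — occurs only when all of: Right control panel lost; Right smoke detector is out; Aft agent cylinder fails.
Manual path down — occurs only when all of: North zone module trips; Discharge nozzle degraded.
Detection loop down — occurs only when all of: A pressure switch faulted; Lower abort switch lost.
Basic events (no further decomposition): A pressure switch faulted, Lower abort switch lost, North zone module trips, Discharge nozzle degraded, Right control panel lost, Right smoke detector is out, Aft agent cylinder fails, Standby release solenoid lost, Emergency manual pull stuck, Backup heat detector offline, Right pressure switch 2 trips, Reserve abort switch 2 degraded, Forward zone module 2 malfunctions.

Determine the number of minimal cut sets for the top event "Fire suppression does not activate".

9

Detection loop down [AND]: one cut set from each child combined → 1 × 1 = 1 cut set(s).
Manual path down [AND]: one cut set from each child combined → 1 × 1 = 1 cut set(s).
Zone A down [AND]: one cut set from each child combined → 1 × 1 × 1 = 1 cut set(s).
Zone B fails [OR]: union of children's cut sets → 3 cut set(s).
Agent supply lost [OR]: union of children's cut sets → 4 cut set(s).
Release chain unavailable [OR]: union of children's cut sets → 6 cut set(s).
Fire suppression does not activate [OR]: union of children's cut sets → 9 cut set(s).
Minimal cut sets: {A pressure switch faulted, Lower abort switch lost}; {Discharge nozzle degraded, North zone module trips}; {Aft agent cylinder fails, Right control panel lost, Right smoke detector is out}; {Standby release solenoid lost}; {Emergency manual pull stuck}; {Backup heat detector offline}; {Right pressure switch 2 trips}; {Reserve abort switch 2 degraded}; {Forward zone module 2 malfunctions}.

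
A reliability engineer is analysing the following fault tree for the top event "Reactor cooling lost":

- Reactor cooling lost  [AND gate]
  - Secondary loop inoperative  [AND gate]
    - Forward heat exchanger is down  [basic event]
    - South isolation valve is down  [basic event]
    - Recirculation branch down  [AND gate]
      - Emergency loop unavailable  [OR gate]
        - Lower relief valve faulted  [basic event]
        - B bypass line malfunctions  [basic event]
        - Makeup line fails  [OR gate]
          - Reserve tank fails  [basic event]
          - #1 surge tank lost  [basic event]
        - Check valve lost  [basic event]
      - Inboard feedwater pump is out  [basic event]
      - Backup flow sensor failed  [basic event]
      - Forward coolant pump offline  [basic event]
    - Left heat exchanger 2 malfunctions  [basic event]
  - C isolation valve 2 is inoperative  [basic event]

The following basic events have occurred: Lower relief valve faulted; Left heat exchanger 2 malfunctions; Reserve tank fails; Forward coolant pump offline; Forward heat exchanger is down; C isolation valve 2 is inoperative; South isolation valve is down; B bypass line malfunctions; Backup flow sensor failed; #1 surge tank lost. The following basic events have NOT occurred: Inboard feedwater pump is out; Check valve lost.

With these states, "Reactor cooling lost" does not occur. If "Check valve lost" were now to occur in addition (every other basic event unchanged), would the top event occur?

Counterfactual: set "Check valve lost" to occurred.
Makeup line fails [OR]: Reserve tank fails=occurs, #1 surge tank lost=occurs → at least one input occurs → occurs.
Emergency loop unavailable [OR]: Lower relief valve faulted=occurs, B bypass line malfunctions=occurs, Makeup line fails=occurs, Check valve lost=occurs → at least one input occurs → occurs.
Recirculation branch down [AND]: Emergency loop unavailable=occurs, Inboard feedwater pump is out=not, Backup flow sensor failed=occurs, Forward coolant pump offline=occurs → not all inputs occur → does not occur.
Secondary loop inoperative [AND]: Forward heat exchanger is down=occurs, South isolation valve is down=occurs, Recirculation branch down=not, Left heat exchanger 2 malfunctions=occurs → not all inputs occur → does not occur.
Reactor cooling lost [AND]: Secondary loop inoperative=not, C isolation valve 2 is inoperative=occurs → not all inputs occur → does not occur.

No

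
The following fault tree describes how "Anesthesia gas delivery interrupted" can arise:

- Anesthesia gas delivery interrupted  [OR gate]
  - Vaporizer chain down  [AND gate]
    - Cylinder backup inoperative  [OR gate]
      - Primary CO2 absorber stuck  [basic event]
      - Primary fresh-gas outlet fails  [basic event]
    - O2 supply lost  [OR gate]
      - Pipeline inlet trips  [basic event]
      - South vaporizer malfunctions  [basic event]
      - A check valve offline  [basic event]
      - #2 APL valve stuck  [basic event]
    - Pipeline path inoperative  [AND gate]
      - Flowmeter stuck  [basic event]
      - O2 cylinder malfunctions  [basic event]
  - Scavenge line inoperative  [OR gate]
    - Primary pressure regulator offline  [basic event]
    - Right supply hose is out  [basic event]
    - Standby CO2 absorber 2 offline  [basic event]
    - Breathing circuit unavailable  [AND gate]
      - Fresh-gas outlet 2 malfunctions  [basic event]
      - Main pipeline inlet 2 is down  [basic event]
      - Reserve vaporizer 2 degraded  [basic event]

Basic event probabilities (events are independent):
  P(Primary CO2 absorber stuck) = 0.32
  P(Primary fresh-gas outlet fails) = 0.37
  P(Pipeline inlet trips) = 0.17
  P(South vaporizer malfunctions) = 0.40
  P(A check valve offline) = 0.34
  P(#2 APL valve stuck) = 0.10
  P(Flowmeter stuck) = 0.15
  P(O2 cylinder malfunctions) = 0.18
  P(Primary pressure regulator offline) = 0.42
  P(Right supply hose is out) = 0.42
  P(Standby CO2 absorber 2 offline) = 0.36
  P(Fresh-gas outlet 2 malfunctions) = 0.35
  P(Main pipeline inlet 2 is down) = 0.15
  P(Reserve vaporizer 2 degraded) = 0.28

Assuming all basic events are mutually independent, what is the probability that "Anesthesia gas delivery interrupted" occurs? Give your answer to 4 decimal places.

0.7902

P(Cylinder backup inoperative) [OR] = 1 − (1−0.32) × (1−0.37) = 0.571600
P(O2 supply lost) [OR] = 1 − (1−0.17) × (1−0.40) × (1−0.34) × (1−0.10) = 0.704188
P(Pipeline path inoperative) [AND] = 0.15 × 0.18 = 0.027000
P(Vaporizer chain down) [AND] = 0.571600 × 0.704188 × 0.027000 = 0.010868
P(Breathing circuit unavailable) [AND] = 0.35 × 0.15 × 0.28 = 0.014700
P(Scavenge line inoperative) [OR] = 1 − (1−0.42) × (1−0.42) × (1−0.36) × (1−0.014700) = 0.787869
P(Anesthesia gas delivery interrupted) [OR] = 1 − (1−0.010868) × (1−0.787869) = 0.790174
Rounded to 4 decimal places: P(Anesthesia gas delivery interrupted) ≈ 0.7902.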